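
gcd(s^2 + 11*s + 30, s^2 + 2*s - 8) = 1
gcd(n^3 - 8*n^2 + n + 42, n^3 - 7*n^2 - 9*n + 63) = n^2 - 10*n + 21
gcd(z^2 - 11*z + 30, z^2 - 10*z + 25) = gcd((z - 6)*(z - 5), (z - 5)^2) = z - 5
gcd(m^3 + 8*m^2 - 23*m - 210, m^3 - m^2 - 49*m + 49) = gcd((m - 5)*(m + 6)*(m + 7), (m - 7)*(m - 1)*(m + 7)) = m + 7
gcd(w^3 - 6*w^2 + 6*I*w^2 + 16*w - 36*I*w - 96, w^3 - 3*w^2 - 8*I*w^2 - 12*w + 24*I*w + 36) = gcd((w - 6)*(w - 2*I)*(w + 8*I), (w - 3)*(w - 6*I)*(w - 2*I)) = w - 2*I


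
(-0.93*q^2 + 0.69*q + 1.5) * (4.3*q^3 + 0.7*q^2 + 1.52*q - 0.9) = -3.999*q^5 + 2.316*q^4 + 5.5194*q^3 + 2.9358*q^2 + 1.659*q - 1.35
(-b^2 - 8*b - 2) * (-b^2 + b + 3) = b^4 + 7*b^3 - 9*b^2 - 26*b - 6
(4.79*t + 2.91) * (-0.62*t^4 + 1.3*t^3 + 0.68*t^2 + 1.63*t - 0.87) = -2.9698*t^5 + 4.4228*t^4 + 7.0402*t^3 + 9.7865*t^2 + 0.576*t - 2.5317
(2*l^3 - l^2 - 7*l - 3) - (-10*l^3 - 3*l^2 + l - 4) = 12*l^3 + 2*l^2 - 8*l + 1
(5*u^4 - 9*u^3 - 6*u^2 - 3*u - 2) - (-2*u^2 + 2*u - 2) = 5*u^4 - 9*u^3 - 4*u^2 - 5*u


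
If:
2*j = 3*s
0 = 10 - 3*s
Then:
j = 5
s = 10/3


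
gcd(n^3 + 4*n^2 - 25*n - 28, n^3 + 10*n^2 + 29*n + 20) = n + 1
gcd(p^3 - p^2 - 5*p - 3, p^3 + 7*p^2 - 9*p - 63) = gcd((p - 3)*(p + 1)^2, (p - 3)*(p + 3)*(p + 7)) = p - 3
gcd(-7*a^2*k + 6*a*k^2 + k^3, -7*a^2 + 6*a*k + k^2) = 7*a^2 - 6*a*k - k^2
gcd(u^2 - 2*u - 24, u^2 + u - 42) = u - 6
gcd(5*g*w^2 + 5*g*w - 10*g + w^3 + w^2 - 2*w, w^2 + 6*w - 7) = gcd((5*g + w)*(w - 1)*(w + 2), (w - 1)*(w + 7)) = w - 1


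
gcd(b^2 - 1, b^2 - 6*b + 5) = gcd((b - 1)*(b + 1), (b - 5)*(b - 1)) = b - 1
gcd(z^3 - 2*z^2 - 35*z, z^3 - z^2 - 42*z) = z^2 - 7*z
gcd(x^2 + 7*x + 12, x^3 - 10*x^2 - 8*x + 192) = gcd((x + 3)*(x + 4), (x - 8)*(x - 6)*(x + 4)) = x + 4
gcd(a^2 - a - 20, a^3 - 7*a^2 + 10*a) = a - 5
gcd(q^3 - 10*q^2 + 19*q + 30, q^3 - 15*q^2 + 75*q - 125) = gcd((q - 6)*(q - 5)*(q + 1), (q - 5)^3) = q - 5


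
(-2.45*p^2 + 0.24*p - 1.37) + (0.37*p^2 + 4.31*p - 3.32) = -2.08*p^2 + 4.55*p - 4.69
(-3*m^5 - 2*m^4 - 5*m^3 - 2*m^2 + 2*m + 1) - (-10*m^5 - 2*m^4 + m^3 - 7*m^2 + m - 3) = 7*m^5 - 6*m^3 + 5*m^2 + m + 4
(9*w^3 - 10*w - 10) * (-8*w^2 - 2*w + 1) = -72*w^5 - 18*w^4 + 89*w^3 + 100*w^2 + 10*w - 10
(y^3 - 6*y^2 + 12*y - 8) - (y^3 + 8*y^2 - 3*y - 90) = -14*y^2 + 15*y + 82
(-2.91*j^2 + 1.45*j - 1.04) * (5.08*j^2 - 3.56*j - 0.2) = -14.7828*j^4 + 17.7256*j^3 - 9.8632*j^2 + 3.4124*j + 0.208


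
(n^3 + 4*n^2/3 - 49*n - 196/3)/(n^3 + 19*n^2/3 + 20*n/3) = (n^2 - 49)/(n*(n + 5))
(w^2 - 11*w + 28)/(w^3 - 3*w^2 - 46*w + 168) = (w - 7)/(w^2 + w - 42)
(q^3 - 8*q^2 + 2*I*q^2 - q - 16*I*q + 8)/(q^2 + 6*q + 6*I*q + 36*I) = (q^3 + 2*q^2*(-4 + I) - q*(1 + 16*I) + 8)/(q^2 + 6*q*(1 + I) + 36*I)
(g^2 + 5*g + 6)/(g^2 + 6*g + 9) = (g + 2)/(g + 3)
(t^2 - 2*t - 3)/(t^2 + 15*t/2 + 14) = 2*(t^2 - 2*t - 3)/(2*t^2 + 15*t + 28)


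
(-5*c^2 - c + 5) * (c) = -5*c^3 - c^2 + 5*c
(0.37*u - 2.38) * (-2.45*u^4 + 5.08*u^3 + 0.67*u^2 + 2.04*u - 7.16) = -0.9065*u^5 + 7.7106*u^4 - 11.8425*u^3 - 0.8398*u^2 - 7.5044*u + 17.0408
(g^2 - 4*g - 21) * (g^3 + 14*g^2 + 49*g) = g^5 + 10*g^4 - 28*g^3 - 490*g^2 - 1029*g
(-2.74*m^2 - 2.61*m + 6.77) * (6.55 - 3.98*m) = 10.9052*m^3 - 7.5592*m^2 - 44.0401*m + 44.3435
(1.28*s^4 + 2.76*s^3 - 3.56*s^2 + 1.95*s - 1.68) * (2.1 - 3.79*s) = -4.8512*s^5 - 7.7724*s^4 + 19.2884*s^3 - 14.8665*s^2 + 10.4622*s - 3.528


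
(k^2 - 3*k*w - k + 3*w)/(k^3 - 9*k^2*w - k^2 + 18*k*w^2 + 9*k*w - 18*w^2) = 1/(k - 6*w)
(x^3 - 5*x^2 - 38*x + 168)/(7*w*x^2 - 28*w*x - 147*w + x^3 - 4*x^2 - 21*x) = (x^2 + 2*x - 24)/(7*w*x + 21*w + x^2 + 3*x)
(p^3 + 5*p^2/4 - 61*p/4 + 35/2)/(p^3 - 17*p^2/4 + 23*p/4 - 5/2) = (4*p^2 + 13*p - 35)/(4*p^2 - 9*p + 5)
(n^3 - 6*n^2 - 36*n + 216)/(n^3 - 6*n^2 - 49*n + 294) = (n^2 - 36)/(n^2 - 49)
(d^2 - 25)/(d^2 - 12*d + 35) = (d + 5)/(d - 7)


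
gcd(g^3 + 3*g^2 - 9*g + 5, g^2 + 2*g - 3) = g - 1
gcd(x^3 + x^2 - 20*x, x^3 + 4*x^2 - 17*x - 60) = x^2 + x - 20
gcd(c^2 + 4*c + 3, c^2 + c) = c + 1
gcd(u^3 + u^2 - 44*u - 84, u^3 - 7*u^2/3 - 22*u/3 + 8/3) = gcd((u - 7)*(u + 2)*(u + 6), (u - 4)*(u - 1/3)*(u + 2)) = u + 2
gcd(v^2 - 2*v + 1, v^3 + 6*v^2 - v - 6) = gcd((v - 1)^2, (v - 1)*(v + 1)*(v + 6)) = v - 1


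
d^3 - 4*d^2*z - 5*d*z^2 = d*(d - 5*z)*(d + z)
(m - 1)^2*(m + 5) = m^3 + 3*m^2 - 9*m + 5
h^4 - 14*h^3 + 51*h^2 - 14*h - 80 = (h - 8)*(h - 5)*(h - 2)*(h + 1)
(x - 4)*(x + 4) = x^2 - 16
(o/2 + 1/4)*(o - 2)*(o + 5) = o^3/2 + 7*o^2/4 - 17*o/4 - 5/2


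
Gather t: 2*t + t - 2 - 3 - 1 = 3*t - 6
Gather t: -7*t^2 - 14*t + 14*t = -7*t^2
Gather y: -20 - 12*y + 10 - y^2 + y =-y^2 - 11*y - 10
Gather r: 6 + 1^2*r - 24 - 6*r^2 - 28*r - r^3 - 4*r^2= -r^3 - 10*r^2 - 27*r - 18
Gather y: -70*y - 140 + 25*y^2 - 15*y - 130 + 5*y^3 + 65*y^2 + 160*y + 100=5*y^3 + 90*y^2 + 75*y - 170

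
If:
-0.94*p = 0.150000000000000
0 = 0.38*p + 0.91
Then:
No Solution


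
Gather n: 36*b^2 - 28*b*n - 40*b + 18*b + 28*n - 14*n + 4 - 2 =36*b^2 - 22*b + n*(14 - 28*b) + 2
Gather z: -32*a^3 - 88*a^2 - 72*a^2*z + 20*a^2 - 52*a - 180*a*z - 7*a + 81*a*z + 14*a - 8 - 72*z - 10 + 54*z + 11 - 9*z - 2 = -32*a^3 - 68*a^2 - 45*a + z*(-72*a^2 - 99*a - 27) - 9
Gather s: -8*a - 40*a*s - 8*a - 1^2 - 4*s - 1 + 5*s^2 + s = -16*a + 5*s^2 + s*(-40*a - 3) - 2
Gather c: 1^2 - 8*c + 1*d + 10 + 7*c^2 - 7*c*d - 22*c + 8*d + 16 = 7*c^2 + c*(-7*d - 30) + 9*d + 27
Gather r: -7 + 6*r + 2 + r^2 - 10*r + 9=r^2 - 4*r + 4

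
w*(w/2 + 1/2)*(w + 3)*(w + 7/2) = w^4/2 + 15*w^3/4 + 17*w^2/2 + 21*w/4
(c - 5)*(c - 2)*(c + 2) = c^3 - 5*c^2 - 4*c + 20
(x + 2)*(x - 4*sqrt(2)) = x^2 - 4*sqrt(2)*x + 2*x - 8*sqrt(2)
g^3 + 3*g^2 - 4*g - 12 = (g - 2)*(g + 2)*(g + 3)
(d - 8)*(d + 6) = d^2 - 2*d - 48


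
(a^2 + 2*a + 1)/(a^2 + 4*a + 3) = (a + 1)/(a + 3)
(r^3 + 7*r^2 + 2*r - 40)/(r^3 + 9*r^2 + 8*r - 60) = (r + 4)/(r + 6)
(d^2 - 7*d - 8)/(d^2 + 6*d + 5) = (d - 8)/(d + 5)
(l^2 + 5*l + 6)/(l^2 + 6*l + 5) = (l^2 + 5*l + 6)/(l^2 + 6*l + 5)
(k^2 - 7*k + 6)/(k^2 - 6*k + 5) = (k - 6)/(k - 5)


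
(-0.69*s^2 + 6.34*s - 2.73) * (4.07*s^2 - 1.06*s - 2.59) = -2.8083*s^4 + 26.5352*s^3 - 16.0444*s^2 - 13.5268*s + 7.0707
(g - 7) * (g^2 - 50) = g^3 - 7*g^2 - 50*g + 350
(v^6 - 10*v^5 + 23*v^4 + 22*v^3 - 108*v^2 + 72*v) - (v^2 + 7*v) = v^6 - 10*v^5 + 23*v^4 + 22*v^3 - 109*v^2 + 65*v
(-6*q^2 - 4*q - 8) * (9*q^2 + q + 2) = -54*q^4 - 42*q^3 - 88*q^2 - 16*q - 16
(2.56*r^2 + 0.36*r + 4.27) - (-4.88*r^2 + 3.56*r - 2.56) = 7.44*r^2 - 3.2*r + 6.83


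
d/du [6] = 0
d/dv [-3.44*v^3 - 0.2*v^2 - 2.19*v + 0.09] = -10.32*v^2 - 0.4*v - 2.19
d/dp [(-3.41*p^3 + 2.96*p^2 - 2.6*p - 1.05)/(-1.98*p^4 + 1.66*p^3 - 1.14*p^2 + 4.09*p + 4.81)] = (-6.7518*p^6 + 11.7216*p^5 - 16.4702*p^4 - 27.5778*p^3 - 34.8349*p^2 + 26.0812*p - 8.2115)/(3.9204*p^8 - 6.5736*p^7 + 7.27*p^6 - 19.9812*p^5 - 4.1692*p^4 + 6.644*p^3 + 5.7613*p^2 + 39.3458*p + 23.1361)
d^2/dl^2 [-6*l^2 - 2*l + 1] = -12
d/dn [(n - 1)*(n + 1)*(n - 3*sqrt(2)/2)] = 3*n^2 - 3*sqrt(2)*n - 1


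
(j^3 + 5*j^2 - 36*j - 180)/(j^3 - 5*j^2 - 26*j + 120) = (j + 6)/(j - 4)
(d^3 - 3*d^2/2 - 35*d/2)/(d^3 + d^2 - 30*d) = (d + 7/2)/(d + 6)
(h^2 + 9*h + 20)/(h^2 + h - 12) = (h + 5)/(h - 3)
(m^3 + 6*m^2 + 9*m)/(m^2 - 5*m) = (m^2 + 6*m + 9)/(m - 5)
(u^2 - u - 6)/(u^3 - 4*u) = (u - 3)/(u*(u - 2))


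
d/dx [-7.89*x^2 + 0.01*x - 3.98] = 0.01 - 15.78*x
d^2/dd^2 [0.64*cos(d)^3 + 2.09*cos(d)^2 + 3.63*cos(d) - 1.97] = -4.11*cos(d) - 4.18*cos(2*d) - 1.44*cos(3*d)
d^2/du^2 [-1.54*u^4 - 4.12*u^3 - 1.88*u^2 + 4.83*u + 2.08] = -18.48*u^2 - 24.72*u - 3.76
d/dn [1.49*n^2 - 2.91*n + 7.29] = 2.98*n - 2.91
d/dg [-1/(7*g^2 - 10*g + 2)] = 2*(7*g - 5)/(7*g^2 - 10*g + 2)^2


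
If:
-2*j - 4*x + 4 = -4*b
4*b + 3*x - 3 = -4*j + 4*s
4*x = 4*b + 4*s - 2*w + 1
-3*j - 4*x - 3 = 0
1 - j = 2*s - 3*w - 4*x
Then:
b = 17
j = -75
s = -137/8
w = -443/4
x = 111/2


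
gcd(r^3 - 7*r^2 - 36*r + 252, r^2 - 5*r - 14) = r - 7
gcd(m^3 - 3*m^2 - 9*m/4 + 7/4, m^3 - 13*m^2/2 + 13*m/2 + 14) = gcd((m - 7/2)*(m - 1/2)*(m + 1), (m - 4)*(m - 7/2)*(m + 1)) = m^2 - 5*m/2 - 7/2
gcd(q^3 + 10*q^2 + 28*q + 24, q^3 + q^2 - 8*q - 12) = q^2 + 4*q + 4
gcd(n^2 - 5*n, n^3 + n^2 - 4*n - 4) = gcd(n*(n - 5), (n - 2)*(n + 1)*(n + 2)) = 1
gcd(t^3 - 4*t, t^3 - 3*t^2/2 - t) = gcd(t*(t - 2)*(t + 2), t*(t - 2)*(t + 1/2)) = t^2 - 2*t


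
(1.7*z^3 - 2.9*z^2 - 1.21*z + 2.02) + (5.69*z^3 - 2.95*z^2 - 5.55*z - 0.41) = 7.39*z^3 - 5.85*z^2 - 6.76*z + 1.61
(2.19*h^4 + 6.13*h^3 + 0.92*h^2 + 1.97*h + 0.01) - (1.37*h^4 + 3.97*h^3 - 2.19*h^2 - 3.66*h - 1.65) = 0.82*h^4 + 2.16*h^3 + 3.11*h^2 + 5.63*h + 1.66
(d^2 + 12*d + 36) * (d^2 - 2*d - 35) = d^4 + 10*d^3 - 23*d^2 - 492*d - 1260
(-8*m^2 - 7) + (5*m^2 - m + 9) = -3*m^2 - m + 2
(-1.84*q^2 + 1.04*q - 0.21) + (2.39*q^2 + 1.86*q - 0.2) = 0.55*q^2 + 2.9*q - 0.41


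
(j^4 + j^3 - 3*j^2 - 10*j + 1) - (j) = j^4 + j^3 - 3*j^2 - 11*j + 1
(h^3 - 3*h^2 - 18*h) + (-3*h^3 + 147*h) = -2*h^3 - 3*h^2 + 129*h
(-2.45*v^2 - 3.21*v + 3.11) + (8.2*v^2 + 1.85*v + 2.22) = 5.75*v^2 - 1.36*v + 5.33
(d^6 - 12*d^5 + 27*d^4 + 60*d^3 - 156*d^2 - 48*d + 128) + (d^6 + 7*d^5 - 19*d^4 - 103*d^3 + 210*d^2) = 2*d^6 - 5*d^5 + 8*d^4 - 43*d^3 + 54*d^2 - 48*d + 128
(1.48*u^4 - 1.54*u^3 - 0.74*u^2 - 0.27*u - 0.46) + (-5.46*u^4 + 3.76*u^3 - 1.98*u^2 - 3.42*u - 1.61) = -3.98*u^4 + 2.22*u^3 - 2.72*u^2 - 3.69*u - 2.07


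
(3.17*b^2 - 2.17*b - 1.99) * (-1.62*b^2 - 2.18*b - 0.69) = -5.1354*b^4 - 3.3952*b^3 + 5.7671*b^2 + 5.8355*b + 1.3731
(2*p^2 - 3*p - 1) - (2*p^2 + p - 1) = -4*p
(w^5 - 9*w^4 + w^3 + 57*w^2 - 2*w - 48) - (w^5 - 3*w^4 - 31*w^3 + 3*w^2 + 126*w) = -6*w^4 + 32*w^3 + 54*w^2 - 128*w - 48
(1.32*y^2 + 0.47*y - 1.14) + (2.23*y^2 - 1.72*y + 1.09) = 3.55*y^2 - 1.25*y - 0.0499999999999998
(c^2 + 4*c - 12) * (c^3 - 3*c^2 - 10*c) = c^5 + c^4 - 34*c^3 - 4*c^2 + 120*c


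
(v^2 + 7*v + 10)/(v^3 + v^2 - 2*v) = (v + 5)/(v*(v - 1))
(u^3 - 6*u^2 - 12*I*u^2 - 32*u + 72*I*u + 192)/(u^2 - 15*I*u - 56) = (u^2 + u*(-6 - 4*I) + 24*I)/(u - 7*I)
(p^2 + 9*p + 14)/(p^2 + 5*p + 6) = (p + 7)/(p + 3)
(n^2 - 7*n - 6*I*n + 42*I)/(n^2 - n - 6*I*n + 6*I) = (n - 7)/(n - 1)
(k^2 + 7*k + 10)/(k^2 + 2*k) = (k + 5)/k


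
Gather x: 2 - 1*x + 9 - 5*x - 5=6 - 6*x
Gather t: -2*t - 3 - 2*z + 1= -2*t - 2*z - 2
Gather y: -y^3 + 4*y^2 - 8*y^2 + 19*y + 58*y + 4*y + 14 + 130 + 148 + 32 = -y^3 - 4*y^2 + 81*y + 324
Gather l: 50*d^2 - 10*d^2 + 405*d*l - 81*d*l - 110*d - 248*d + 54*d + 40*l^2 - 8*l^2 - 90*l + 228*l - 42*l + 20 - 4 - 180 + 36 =40*d^2 - 304*d + 32*l^2 + l*(324*d + 96) - 128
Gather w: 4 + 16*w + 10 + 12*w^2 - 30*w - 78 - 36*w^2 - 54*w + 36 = -24*w^2 - 68*w - 28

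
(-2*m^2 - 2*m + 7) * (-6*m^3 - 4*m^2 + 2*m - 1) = 12*m^5 + 20*m^4 - 38*m^3 - 30*m^2 + 16*m - 7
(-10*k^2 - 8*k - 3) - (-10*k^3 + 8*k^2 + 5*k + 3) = 10*k^3 - 18*k^2 - 13*k - 6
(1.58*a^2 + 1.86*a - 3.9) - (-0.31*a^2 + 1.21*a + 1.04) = 1.89*a^2 + 0.65*a - 4.94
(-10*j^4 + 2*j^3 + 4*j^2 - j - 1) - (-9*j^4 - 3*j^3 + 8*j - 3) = -j^4 + 5*j^3 + 4*j^2 - 9*j + 2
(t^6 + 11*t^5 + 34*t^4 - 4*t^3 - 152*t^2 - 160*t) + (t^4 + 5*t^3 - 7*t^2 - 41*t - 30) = t^6 + 11*t^5 + 35*t^4 + t^3 - 159*t^2 - 201*t - 30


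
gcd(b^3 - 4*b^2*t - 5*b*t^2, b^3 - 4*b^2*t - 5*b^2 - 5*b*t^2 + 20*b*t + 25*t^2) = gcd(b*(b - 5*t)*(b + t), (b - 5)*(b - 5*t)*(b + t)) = -b^2 + 4*b*t + 5*t^2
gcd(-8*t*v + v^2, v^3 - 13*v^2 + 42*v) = v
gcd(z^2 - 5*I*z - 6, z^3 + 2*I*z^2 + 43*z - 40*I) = 1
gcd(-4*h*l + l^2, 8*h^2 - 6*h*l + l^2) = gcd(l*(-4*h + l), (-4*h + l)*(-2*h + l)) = 4*h - l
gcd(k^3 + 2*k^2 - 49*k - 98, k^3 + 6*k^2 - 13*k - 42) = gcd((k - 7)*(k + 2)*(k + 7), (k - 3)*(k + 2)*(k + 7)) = k^2 + 9*k + 14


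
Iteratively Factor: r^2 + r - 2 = (r + 2)*(r - 1)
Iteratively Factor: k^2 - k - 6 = (k + 2)*(k - 3)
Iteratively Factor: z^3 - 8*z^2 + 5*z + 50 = (z - 5)*(z^2 - 3*z - 10) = (z - 5)*(z + 2)*(z - 5)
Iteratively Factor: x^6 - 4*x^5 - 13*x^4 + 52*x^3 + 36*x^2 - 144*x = (x - 4)*(x^5 - 13*x^3 + 36*x) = x*(x - 4)*(x^4 - 13*x^2 + 36) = x*(x - 4)*(x - 3)*(x^3 + 3*x^2 - 4*x - 12) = x*(x - 4)*(x - 3)*(x + 3)*(x^2 - 4) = x*(x - 4)*(x - 3)*(x + 2)*(x + 3)*(x - 2)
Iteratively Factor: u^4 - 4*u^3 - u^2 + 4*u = (u - 1)*(u^3 - 3*u^2 - 4*u) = (u - 1)*(u + 1)*(u^2 - 4*u) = (u - 4)*(u - 1)*(u + 1)*(u)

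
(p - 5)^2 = p^2 - 10*p + 25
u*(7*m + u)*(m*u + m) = 7*m^2*u^2 + 7*m^2*u + m*u^3 + m*u^2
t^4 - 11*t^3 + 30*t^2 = t^2*(t - 6)*(t - 5)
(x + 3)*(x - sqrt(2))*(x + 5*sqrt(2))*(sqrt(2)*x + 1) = sqrt(2)*x^4 + 3*sqrt(2)*x^3 + 9*x^3 - 6*sqrt(2)*x^2 + 27*x^2 - 18*sqrt(2)*x - 10*x - 30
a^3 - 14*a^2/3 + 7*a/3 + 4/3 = (a - 4)*(a - 1)*(a + 1/3)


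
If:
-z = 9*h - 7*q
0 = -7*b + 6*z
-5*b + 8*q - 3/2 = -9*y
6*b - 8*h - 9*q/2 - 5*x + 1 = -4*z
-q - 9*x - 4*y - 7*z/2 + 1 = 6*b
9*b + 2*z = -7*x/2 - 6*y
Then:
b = -356220/1382953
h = -304696/1382953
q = -451122/1382953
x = 410178/1382953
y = 45641/145574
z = -415590/1382953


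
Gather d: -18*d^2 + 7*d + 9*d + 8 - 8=-18*d^2 + 16*d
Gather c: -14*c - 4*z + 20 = -14*c - 4*z + 20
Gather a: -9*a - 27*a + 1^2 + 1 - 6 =-36*a - 4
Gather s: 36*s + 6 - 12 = 36*s - 6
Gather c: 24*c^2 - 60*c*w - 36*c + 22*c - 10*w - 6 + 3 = 24*c^2 + c*(-60*w - 14) - 10*w - 3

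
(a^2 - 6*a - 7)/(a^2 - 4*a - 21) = (a + 1)/(a + 3)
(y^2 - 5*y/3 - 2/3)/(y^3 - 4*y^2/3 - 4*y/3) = (3*y + 1)/(y*(3*y + 2))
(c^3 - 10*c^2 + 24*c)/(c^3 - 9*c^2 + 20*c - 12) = c*(c - 4)/(c^2 - 3*c + 2)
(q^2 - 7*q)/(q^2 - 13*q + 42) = q/(q - 6)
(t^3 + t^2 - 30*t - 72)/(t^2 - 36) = (t^2 + 7*t + 12)/(t + 6)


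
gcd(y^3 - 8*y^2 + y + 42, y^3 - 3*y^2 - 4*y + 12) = y^2 - y - 6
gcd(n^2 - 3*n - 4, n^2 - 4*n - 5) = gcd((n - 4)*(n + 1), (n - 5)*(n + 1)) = n + 1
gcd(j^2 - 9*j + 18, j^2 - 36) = j - 6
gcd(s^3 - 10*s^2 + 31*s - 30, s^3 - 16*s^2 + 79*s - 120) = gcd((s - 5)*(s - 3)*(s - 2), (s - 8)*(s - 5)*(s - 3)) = s^2 - 8*s + 15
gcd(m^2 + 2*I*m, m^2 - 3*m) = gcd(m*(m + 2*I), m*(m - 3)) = m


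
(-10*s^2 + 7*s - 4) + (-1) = -10*s^2 + 7*s - 5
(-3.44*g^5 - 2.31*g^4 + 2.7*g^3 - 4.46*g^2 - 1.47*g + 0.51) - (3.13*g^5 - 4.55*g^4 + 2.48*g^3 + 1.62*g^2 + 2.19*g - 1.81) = -6.57*g^5 + 2.24*g^4 + 0.22*g^3 - 6.08*g^2 - 3.66*g + 2.32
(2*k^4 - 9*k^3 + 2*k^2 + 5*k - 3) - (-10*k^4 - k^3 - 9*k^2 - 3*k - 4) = 12*k^4 - 8*k^3 + 11*k^2 + 8*k + 1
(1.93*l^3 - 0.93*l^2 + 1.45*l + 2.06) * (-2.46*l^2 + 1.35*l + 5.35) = -4.7478*l^5 + 4.8933*l^4 + 5.503*l^3 - 8.0856*l^2 + 10.5385*l + 11.021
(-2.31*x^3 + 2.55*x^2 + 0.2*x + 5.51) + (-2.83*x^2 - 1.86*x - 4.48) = -2.31*x^3 - 0.28*x^2 - 1.66*x + 1.03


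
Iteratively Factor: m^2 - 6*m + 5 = (m - 5)*(m - 1)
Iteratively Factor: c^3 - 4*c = (c + 2)*(c^2 - 2*c) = c*(c + 2)*(c - 2)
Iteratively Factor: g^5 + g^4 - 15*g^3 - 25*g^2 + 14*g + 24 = (g + 1)*(g^4 - 15*g^2 - 10*g + 24) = (g + 1)*(g + 3)*(g^3 - 3*g^2 - 6*g + 8) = (g - 4)*(g + 1)*(g + 3)*(g^2 + g - 2) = (g - 4)*(g + 1)*(g + 2)*(g + 3)*(g - 1)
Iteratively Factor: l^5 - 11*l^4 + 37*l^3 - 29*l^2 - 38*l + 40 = (l - 2)*(l^4 - 9*l^3 + 19*l^2 + 9*l - 20) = (l - 5)*(l - 2)*(l^3 - 4*l^2 - l + 4) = (l - 5)*(l - 2)*(l + 1)*(l^2 - 5*l + 4) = (l - 5)*(l - 2)*(l - 1)*(l + 1)*(l - 4)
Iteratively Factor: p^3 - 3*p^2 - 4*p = (p + 1)*(p^2 - 4*p) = p*(p + 1)*(p - 4)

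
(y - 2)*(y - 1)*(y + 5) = y^3 + 2*y^2 - 13*y + 10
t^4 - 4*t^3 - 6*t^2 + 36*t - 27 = (t - 3)^2*(t - 1)*(t + 3)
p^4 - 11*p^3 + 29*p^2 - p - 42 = (p - 7)*(p - 3)*(p - 2)*(p + 1)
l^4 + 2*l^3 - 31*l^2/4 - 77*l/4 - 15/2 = (l - 3)*(l + 1/2)*(l + 2)*(l + 5/2)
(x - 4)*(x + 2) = x^2 - 2*x - 8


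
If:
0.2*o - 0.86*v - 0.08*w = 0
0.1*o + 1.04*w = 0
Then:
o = -10.4*w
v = -2.51162790697674*w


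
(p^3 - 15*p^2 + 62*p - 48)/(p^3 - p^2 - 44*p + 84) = (p^2 - 9*p + 8)/(p^2 + 5*p - 14)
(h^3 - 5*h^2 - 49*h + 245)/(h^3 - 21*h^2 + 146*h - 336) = (h^2 + 2*h - 35)/(h^2 - 14*h + 48)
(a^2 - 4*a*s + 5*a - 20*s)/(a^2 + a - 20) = (a - 4*s)/(a - 4)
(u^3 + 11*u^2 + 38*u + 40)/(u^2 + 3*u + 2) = (u^2 + 9*u + 20)/(u + 1)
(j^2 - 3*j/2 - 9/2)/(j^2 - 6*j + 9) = (j + 3/2)/(j - 3)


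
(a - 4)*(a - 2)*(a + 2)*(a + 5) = a^4 + a^3 - 24*a^2 - 4*a + 80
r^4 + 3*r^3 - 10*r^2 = r^2*(r - 2)*(r + 5)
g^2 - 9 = (g - 3)*(g + 3)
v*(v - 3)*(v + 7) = v^3 + 4*v^2 - 21*v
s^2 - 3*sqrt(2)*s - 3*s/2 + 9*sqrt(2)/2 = (s - 3/2)*(s - 3*sqrt(2))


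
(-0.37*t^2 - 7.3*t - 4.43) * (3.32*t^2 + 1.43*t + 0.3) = -1.2284*t^4 - 24.7651*t^3 - 25.2576*t^2 - 8.5249*t - 1.329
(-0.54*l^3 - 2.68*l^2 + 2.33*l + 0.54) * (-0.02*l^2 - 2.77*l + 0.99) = 0.0108*l^5 + 1.5494*l^4 + 6.8424*l^3 - 9.1181*l^2 + 0.8109*l + 0.5346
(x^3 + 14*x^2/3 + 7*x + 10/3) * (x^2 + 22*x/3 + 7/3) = x^5 + 12*x^4 + 392*x^3/9 + 590*x^2/9 + 367*x/9 + 70/9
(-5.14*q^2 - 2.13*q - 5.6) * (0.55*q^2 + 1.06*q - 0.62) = -2.827*q^4 - 6.6199*q^3 - 2.151*q^2 - 4.6154*q + 3.472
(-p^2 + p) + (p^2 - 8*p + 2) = 2 - 7*p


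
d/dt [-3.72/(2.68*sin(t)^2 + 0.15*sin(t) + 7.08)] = (19.9392*sin(t) + 0.558)*cos(t)/(2.68*sin(t)^2 + 0.15*sin(t) + 7.08)^2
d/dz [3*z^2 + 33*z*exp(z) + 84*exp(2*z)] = 33*z*exp(z) + 6*z + 168*exp(2*z) + 33*exp(z)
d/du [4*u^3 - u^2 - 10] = 2*u*(6*u - 1)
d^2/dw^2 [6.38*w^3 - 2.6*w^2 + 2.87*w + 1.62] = 38.28*w - 5.2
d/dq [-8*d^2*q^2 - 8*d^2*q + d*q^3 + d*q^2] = d*(-16*d*q - 8*d + 3*q^2 + 2*q)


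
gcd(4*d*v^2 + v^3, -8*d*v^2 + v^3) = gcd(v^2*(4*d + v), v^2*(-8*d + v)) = v^2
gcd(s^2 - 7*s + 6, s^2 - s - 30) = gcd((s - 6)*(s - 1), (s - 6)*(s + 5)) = s - 6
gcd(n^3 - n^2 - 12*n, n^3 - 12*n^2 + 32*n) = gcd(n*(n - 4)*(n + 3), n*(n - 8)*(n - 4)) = n^2 - 4*n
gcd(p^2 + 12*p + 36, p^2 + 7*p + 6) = p + 6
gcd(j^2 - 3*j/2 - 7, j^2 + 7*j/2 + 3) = j + 2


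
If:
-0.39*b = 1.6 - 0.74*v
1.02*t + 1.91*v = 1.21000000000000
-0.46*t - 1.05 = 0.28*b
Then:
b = -1.53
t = -1.35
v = 1.35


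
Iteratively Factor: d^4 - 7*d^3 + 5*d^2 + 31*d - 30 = (d - 3)*(d^3 - 4*d^2 - 7*d + 10) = (d - 3)*(d + 2)*(d^2 - 6*d + 5) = (d - 5)*(d - 3)*(d + 2)*(d - 1)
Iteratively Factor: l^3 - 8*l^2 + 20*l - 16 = (l - 2)*(l^2 - 6*l + 8) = (l - 2)^2*(l - 4)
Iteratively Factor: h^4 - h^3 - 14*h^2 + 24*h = (h + 4)*(h^3 - 5*h^2 + 6*h) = (h - 3)*(h + 4)*(h^2 - 2*h) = h*(h - 3)*(h + 4)*(h - 2)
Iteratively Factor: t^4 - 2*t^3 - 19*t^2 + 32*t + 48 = (t - 4)*(t^3 + 2*t^2 - 11*t - 12) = (t - 4)*(t - 3)*(t^2 + 5*t + 4) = (t - 4)*(t - 3)*(t + 4)*(t + 1)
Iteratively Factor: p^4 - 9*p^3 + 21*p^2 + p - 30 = (p + 1)*(p^3 - 10*p^2 + 31*p - 30) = (p - 2)*(p + 1)*(p^2 - 8*p + 15) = (p - 5)*(p - 2)*(p + 1)*(p - 3)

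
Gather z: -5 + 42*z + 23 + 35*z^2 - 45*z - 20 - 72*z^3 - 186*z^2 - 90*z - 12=-72*z^3 - 151*z^2 - 93*z - 14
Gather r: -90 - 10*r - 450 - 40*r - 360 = -50*r - 900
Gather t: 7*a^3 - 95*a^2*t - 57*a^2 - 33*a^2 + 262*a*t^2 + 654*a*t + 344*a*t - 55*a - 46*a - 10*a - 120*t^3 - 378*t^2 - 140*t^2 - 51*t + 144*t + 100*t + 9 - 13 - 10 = 7*a^3 - 90*a^2 - 111*a - 120*t^3 + t^2*(262*a - 518) + t*(-95*a^2 + 998*a + 193) - 14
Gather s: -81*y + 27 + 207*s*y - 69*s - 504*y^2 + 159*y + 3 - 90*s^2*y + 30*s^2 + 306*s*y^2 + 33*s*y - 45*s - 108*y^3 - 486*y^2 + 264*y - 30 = s^2*(30 - 90*y) + s*(306*y^2 + 240*y - 114) - 108*y^3 - 990*y^2 + 342*y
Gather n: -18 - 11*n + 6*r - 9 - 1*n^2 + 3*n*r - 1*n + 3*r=-n^2 + n*(3*r - 12) + 9*r - 27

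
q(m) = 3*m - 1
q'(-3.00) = 3.00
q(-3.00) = -10.00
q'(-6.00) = 3.00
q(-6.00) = -19.00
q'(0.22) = 3.00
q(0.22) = -0.34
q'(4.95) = 3.00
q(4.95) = 13.85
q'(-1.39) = 3.00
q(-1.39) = -5.17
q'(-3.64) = 3.00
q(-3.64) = -11.92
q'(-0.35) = 3.00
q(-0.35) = -2.05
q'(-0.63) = 3.00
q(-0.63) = -2.89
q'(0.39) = 3.00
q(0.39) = 0.17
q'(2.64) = 3.00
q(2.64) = 6.92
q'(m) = 3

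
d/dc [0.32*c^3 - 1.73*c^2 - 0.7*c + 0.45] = 0.96*c^2 - 3.46*c - 0.7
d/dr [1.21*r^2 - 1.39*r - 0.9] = 2.42*r - 1.39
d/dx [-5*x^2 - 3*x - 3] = -10*x - 3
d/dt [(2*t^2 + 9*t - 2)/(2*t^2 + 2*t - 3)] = (-14*t^2 - 4*t - 23)/(4*t^4 + 8*t^3 - 8*t^2 - 12*t + 9)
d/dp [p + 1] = 1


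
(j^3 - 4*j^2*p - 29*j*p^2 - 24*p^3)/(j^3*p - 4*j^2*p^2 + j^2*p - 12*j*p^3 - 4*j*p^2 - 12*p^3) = (-j^3 + 4*j^2*p + 29*j*p^2 + 24*p^3)/(p*(-j^3 + 4*j^2*p - j^2 + 12*j*p^2 + 4*j*p + 12*p^2))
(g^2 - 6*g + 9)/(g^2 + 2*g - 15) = (g - 3)/(g + 5)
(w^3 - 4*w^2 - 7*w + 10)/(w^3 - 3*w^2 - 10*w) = (w - 1)/w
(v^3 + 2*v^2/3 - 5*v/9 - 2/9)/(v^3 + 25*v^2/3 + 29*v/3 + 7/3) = (v - 2/3)/(v + 7)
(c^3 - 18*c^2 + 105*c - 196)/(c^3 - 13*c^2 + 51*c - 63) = (c^2 - 11*c + 28)/(c^2 - 6*c + 9)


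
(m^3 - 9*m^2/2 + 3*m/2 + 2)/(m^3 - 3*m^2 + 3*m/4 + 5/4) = 2*(m - 4)/(2*m - 5)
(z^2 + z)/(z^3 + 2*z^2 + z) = 1/(z + 1)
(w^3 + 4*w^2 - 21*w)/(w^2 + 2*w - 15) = w*(w + 7)/(w + 5)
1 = 1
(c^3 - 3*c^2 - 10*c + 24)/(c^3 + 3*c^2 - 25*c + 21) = (c^3 - 3*c^2 - 10*c + 24)/(c^3 + 3*c^2 - 25*c + 21)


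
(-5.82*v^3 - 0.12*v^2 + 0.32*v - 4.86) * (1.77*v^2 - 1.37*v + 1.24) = -10.3014*v^5 + 7.761*v^4 - 6.486*v^3 - 9.1894*v^2 + 7.055*v - 6.0264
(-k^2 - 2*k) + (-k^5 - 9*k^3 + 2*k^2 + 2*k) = -k^5 - 9*k^3 + k^2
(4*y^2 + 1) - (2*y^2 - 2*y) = 2*y^2 + 2*y + 1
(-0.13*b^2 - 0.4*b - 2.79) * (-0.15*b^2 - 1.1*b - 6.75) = 0.0195*b^4 + 0.203*b^3 + 1.736*b^2 + 5.769*b + 18.8325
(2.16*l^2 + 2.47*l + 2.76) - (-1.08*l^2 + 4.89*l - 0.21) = 3.24*l^2 - 2.42*l + 2.97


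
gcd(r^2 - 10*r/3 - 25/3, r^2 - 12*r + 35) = r - 5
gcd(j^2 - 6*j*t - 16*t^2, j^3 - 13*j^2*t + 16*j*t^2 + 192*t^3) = -j + 8*t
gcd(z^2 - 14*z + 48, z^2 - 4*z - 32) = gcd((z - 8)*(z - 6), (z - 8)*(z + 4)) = z - 8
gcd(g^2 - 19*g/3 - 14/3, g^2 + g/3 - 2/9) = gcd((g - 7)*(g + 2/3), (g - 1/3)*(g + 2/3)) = g + 2/3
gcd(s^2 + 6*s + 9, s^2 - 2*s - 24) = 1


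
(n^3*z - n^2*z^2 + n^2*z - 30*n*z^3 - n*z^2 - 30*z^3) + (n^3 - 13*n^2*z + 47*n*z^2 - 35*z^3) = n^3*z + n^3 - n^2*z^2 - 12*n^2*z - 30*n*z^3 + 46*n*z^2 - 65*z^3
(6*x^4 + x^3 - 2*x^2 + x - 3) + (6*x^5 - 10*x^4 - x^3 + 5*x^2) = 6*x^5 - 4*x^4 + 3*x^2 + x - 3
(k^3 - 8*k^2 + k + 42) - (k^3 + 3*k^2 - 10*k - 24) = -11*k^2 + 11*k + 66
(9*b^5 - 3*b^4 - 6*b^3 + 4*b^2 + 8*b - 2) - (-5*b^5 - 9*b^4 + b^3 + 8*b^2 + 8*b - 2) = 14*b^5 + 6*b^4 - 7*b^3 - 4*b^2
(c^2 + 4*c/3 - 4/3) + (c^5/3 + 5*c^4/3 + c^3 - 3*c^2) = c^5/3 + 5*c^4/3 + c^3 - 2*c^2 + 4*c/3 - 4/3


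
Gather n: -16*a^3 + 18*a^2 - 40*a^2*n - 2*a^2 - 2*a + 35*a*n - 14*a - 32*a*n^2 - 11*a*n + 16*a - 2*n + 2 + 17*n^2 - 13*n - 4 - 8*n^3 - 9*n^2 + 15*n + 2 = -16*a^3 + 16*a^2 - 8*n^3 + n^2*(8 - 32*a) + n*(-40*a^2 + 24*a)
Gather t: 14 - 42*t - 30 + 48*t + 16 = 6*t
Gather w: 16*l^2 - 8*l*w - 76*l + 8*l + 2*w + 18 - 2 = 16*l^2 - 68*l + w*(2 - 8*l) + 16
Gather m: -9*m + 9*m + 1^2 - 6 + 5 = 0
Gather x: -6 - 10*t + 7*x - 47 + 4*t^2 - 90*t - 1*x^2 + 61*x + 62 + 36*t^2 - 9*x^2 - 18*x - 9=40*t^2 - 100*t - 10*x^2 + 50*x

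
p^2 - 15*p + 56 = (p - 8)*(p - 7)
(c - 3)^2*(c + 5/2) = c^3 - 7*c^2/2 - 6*c + 45/2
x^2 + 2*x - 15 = (x - 3)*(x + 5)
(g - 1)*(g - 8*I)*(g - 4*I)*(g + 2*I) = g^4 - g^3 - 10*I*g^3 - 8*g^2 + 10*I*g^2 + 8*g - 64*I*g + 64*I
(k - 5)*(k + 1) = k^2 - 4*k - 5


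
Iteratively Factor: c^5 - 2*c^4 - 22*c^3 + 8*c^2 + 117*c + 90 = (c - 3)*(c^4 + c^3 - 19*c^2 - 49*c - 30) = (c - 5)*(c - 3)*(c^3 + 6*c^2 + 11*c + 6) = (c - 5)*(c - 3)*(c + 2)*(c^2 + 4*c + 3) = (c - 5)*(c - 3)*(c + 1)*(c + 2)*(c + 3)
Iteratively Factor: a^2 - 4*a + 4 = (a - 2)*(a - 2)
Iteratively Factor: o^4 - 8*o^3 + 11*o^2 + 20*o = (o - 5)*(o^3 - 3*o^2 - 4*o) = (o - 5)*(o + 1)*(o^2 - 4*o) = o*(o - 5)*(o + 1)*(o - 4)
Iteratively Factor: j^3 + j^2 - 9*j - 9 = (j + 3)*(j^2 - 2*j - 3) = (j + 1)*(j + 3)*(j - 3)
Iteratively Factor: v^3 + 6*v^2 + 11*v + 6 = (v + 2)*(v^2 + 4*v + 3) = (v + 1)*(v + 2)*(v + 3)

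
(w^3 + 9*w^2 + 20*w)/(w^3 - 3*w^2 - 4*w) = (w^2 + 9*w + 20)/(w^2 - 3*w - 4)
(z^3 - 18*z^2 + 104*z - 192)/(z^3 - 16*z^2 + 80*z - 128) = (z - 6)/(z - 4)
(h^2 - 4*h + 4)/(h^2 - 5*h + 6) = (h - 2)/(h - 3)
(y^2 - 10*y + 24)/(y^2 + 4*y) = (y^2 - 10*y + 24)/(y*(y + 4))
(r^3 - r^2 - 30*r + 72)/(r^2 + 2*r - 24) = r - 3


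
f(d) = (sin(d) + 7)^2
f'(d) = 2*(sin(d) + 7)*cos(d)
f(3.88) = 40.03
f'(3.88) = -9.36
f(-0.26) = 45.47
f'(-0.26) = 13.03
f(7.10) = 59.74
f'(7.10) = 10.58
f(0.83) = 59.88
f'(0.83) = 10.44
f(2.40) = 58.91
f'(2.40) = -11.32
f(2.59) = 56.61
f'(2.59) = -12.82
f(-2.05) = 37.36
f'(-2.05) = -5.64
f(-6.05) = 52.29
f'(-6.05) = 14.07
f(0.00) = 49.00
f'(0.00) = 14.00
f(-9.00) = 43.40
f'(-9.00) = -12.00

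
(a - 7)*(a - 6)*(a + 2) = a^3 - 11*a^2 + 16*a + 84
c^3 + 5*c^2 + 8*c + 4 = (c + 1)*(c + 2)^2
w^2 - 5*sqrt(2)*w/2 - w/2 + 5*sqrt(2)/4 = (w - 1/2)*(w - 5*sqrt(2)/2)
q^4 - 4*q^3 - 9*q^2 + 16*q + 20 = (q - 5)*(q - 2)*(q + 1)*(q + 2)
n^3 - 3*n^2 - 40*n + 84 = (n - 7)*(n - 2)*(n + 6)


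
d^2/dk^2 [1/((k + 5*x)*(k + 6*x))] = 2*((k + 5*x)^2 + (k + 5*x)*(k + 6*x) + (k + 6*x)^2)/((k + 5*x)^3*(k + 6*x)^3)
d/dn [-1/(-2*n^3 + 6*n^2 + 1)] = 6*n*(2 - n)/(-2*n^3 + 6*n^2 + 1)^2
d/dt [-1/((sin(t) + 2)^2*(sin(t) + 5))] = 3*(sin(t) + 4)*cos(t)/((sin(t) + 2)^3*(sin(t) + 5)^2)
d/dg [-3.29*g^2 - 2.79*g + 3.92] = -6.58*g - 2.79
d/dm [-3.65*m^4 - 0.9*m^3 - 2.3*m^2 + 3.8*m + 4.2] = -14.6*m^3 - 2.7*m^2 - 4.6*m + 3.8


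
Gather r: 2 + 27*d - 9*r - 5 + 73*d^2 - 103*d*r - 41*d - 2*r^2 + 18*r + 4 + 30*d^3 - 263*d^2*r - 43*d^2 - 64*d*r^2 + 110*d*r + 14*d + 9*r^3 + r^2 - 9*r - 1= 30*d^3 + 30*d^2 + 9*r^3 + r^2*(-64*d - 1) + r*(-263*d^2 + 7*d)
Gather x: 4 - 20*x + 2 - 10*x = 6 - 30*x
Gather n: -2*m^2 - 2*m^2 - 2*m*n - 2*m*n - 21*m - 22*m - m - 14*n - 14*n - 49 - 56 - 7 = -4*m^2 - 44*m + n*(-4*m - 28) - 112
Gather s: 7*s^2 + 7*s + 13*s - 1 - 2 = 7*s^2 + 20*s - 3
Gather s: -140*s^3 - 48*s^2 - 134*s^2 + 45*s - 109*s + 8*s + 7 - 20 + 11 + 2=-140*s^3 - 182*s^2 - 56*s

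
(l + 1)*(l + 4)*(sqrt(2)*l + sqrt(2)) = sqrt(2)*l^3 + 6*sqrt(2)*l^2 + 9*sqrt(2)*l + 4*sqrt(2)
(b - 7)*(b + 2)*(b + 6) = b^3 + b^2 - 44*b - 84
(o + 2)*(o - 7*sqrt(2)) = o^2 - 7*sqrt(2)*o + 2*o - 14*sqrt(2)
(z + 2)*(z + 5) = z^2 + 7*z + 10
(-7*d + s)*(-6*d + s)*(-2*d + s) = -84*d^3 + 68*d^2*s - 15*d*s^2 + s^3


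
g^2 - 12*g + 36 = (g - 6)^2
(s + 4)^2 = s^2 + 8*s + 16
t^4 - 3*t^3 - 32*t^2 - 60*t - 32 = (t - 8)*(t + 1)*(t + 2)^2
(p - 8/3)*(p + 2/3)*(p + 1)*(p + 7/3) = p^4 + 4*p^3/3 - 55*p^2/9 - 286*p/27 - 112/27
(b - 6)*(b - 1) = b^2 - 7*b + 6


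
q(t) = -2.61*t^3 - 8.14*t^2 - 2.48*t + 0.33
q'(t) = -7.83*t^2 - 16.28*t - 2.48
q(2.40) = -88.59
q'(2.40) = -86.65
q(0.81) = -8.41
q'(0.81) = -20.80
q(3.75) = -261.08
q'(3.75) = -173.64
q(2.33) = -82.65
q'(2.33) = -82.92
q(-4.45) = 80.17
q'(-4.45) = -85.09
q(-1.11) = -3.38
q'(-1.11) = 5.94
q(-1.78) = -6.33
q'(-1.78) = 1.69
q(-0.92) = -2.25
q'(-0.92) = 5.87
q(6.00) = -871.35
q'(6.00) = -382.04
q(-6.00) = 285.93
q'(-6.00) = -186.68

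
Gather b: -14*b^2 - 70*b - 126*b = -14*b^2 - 196*b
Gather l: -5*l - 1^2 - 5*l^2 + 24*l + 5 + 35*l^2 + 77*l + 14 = 30*l^2 + 96*l + 18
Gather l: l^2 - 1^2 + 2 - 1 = l^2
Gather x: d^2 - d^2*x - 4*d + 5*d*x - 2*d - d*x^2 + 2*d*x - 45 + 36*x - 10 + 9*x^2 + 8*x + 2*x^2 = d^2 - 6*d + x^2*(11 - d) + x*(-d^2 + 7*d + 44) - 55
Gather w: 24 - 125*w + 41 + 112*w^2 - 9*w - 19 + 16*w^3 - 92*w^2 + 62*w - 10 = 16*w^3 + 20*w^2 - 72*w + 36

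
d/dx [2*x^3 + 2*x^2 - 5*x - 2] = 6*x^2 + 4*x - 5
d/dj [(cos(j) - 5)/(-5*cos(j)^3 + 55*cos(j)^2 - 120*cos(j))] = 2*(-cos(j)^3 + 13*cos(j)^2 - 55*cos(j) + 60)*sin(j)/(5*(cos(j) - 8)^2*(cos(j) - 3)^2*cos(j)^2)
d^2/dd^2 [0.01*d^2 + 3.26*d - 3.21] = 0.0200000000000000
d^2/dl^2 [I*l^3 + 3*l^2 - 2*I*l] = 6*I*l + 6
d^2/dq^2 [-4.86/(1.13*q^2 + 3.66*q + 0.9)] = (12.411468*q^2 + 40.199976*q - 4.86*(2.26*q + 3.66)*(4.52*q + 7.32) + 9.88524)/(1.13*q^2 + 3.66*q + 0.9)^3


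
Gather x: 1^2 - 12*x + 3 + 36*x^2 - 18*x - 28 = 36*x^2 - 30*x - 24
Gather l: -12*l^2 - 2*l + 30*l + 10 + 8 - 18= -12*l^2 + 28*l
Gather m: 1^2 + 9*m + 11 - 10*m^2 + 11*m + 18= -10*m^2 + 20*m + 30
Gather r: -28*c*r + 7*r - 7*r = -28*c*r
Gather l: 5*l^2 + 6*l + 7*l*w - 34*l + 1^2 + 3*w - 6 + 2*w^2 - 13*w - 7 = 5*l^2 + l*(7*w - 28) + 2*w^2 - 10*w - 12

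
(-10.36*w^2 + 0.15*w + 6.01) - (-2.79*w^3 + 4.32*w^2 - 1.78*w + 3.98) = 2.79*w^3 - 14.68*w^2 + 1.93*w + 2.03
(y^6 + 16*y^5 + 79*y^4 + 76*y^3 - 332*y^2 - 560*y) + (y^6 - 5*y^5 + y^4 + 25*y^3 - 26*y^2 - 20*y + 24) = 2*y^6 + 11*y^5 + 80*y^4 + 101*y^3 - 358*y^2 - 580*y + 24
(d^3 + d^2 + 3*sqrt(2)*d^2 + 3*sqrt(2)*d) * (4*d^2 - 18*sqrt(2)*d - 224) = 4*d^5 - 6*sqrt(2)*d^4 + 4*d^4 - 332*d^3 - 6*sqrt(2)*d^3 - 672*sqrt(2)*d^2 - 332*d^2 - 672*sqrt(2)*d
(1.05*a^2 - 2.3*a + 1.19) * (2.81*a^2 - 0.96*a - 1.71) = 2.9505*a^4 - 7.471*a^3 + 3.7564*a^2 + 2.7906*a - 2.0349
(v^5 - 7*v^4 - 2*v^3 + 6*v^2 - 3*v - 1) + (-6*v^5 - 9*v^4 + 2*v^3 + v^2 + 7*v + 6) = -5*v^5 - 16*v^4 + 7*v^2 + 4*v + 5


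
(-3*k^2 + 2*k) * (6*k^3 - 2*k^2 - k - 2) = -18*k^5 + 18*k^4 - k^3 + 4*k^2 - 4*k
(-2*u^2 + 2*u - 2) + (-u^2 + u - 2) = -3*u^2 + 3*u - 4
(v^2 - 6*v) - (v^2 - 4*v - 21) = 21 - 2*v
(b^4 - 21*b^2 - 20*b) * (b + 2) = b^5 + 2*b^4 - 21*b^3 - 62*b^2 - 40*b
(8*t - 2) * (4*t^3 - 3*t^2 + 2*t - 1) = 32*t^4 - 32*t^3 + 22*t^2 - 12*t + 2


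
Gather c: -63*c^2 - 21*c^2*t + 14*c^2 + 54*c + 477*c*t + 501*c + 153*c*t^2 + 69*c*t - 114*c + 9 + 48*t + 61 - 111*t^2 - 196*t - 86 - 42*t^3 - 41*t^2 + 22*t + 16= c^2*(-21*t - 49) + c*(153*t^2 + 546*t + 441) - 42*t^3 - 152*t^2 - 126*t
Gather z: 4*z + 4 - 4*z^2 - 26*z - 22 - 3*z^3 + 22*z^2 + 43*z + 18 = -3*z^3 + 18*z^2 + 21*z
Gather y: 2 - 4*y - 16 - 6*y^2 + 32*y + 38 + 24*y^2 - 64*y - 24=18*y^2 - 36*y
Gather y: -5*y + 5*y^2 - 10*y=5*y^2 - 15*y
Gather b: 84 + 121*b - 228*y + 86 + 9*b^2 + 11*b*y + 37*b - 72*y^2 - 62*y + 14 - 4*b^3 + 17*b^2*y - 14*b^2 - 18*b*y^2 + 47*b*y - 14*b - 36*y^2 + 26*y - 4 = -4*b^3 + b^2*(17*y - 5) + b*(-18*y^2 + 58*y + 144) - 108*y^2 - 264*y + 180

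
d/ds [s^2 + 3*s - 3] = 2*s + 3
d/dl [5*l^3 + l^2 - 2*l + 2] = 15*l^2 + 2*l - 2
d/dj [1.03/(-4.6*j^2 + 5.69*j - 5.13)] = (9.476*j - 5.8607)/(4.6*j^2 - 5.69*j + 5.13)^2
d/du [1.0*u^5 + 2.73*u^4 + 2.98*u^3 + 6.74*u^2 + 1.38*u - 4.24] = 5.0*u^4 + 10.92*u^3 + 8.94*u^2 + 13.48*u + 1.38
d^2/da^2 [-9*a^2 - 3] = -18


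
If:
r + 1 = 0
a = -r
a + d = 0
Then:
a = 1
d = -1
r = -1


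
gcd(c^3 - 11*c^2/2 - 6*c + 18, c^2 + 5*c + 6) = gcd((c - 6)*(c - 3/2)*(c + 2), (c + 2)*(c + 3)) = c + 2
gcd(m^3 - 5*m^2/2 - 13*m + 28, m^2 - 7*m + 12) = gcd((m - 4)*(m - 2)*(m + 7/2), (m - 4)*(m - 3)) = m - 4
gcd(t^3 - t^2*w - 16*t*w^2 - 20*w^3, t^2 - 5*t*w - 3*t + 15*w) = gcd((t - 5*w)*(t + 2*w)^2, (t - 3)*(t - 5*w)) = t - 5*w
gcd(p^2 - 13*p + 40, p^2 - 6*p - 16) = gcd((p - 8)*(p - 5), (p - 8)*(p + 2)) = p - 8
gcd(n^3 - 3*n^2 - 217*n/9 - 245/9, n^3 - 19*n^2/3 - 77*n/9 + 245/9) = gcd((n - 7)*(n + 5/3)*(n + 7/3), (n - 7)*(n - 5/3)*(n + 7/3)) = n^2 - 14*n/3 - 49/3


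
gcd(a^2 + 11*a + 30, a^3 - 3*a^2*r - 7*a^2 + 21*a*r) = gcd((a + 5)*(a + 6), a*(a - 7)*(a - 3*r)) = 1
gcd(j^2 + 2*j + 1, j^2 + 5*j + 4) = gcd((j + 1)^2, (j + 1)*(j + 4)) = j + 1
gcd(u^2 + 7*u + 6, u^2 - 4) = 1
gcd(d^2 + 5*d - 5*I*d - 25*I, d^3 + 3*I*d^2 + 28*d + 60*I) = d - 5*I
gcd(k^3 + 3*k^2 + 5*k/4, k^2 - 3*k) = k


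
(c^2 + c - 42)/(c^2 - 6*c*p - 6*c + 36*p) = (-c - 7)/(-c + 6*p)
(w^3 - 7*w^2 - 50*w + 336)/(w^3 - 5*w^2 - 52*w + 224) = (w - 6)/(w - 4)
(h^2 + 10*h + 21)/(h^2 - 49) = (h + 3)/(h - 7)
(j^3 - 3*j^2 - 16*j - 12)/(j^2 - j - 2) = (j^2 - 4*j - 12)/(j - 2)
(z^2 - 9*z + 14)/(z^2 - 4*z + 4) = (z - 7)/(z - 2)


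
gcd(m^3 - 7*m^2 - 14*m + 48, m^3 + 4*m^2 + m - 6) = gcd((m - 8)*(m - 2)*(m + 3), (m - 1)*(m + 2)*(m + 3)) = m + 3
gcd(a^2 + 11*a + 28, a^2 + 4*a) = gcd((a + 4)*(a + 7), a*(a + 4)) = a + 4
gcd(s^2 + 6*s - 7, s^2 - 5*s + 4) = s - 1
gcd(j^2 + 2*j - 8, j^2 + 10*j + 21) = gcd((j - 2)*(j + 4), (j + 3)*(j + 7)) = 1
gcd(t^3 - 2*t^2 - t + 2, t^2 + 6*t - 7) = t - 1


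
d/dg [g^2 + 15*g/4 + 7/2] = 2*g + 15/4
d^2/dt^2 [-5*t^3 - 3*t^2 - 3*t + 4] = -30*t - 6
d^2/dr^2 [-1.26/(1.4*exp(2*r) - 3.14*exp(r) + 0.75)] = (-1.26*(2.8*exp(r) - 3.14)*(5.6*exp(r) - 6.28)*exp(r) + (7.056*exp(r) - 3.9564)*(1.4*exp(2*r) - 3.14*exp(r) + 0.75))*exp(r)/(1.4*exp(2*r) - 3.14*exp(r) + 0.75)^3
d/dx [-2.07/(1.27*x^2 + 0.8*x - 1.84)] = (5.2578*x + 1.656)/(1.27*x^2 + 0.8*x - 1.84)^2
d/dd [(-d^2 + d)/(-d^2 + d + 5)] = 5*(1 - 2*d)/(d^4 - 2*d^3 - 9*d^2 + 10*d + 25)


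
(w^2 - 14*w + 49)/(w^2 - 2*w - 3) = (-w^2 + 14*w - 49)/(-w^2 + 2*w + 3)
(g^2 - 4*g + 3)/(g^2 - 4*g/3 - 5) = 3*(g - 1)/(3*g + 5)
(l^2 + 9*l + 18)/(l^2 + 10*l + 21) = (l + 6)/(l + 7)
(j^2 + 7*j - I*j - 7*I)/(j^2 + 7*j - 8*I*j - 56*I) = (j - I)/(j - 8*I)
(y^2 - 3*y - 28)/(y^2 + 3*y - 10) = (y^2 - 3*y - 28)/(y^2 + 3*y - 10)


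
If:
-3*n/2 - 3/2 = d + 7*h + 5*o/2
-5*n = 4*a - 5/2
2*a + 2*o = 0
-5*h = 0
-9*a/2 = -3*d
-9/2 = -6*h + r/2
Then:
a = 45/44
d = 135/88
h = 0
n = -7/22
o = -45/44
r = -9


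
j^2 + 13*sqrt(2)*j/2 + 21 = (j + 3*sqrt(2))*(j + 7*sqrt(2)/2)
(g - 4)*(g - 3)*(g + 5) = g^3 - 2*g^2 - 23*g + 60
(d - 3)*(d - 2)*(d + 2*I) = d^3 - 5*d^2 + 2*I*d^2 + 6*d - 10*I*d + 12*I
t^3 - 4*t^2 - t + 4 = (t - 4)*(t - 1)*(t + 1)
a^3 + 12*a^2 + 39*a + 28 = (a + 1)*(a + 4)*(a + 7)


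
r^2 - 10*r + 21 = (r - 7)*(r - 3)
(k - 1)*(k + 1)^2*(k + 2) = k^4 + 3*k^3 + k^2 - 3*k - 2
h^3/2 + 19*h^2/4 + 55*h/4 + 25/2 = (h/2 + 1)*(h + 5/2)*(h + 5)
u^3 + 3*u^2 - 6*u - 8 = (u - 2)*(u + 1)*(u + 4)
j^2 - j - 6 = (j - 3)*(j + 2)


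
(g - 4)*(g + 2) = g^2 - 2*g - 8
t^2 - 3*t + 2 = (t - 2)*(t - 1)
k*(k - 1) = k^2 - k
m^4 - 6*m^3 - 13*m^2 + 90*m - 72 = (m - 6)*(m - 3)*(m - 1)*(m + 4)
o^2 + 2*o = o*(o + 2)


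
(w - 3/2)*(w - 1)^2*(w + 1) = w^4 - 5*w^3/2 + w^2/2 + 5*w/2 - 3/2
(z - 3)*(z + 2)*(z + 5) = z^3 + 4*z^2 - 11*z - 30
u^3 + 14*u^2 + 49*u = u*(u + 7)^2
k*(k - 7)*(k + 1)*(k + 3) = k^4 - 3*k^3 - 25*k^2 - 21*k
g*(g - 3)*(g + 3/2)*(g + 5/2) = g^4 + g^3 - 33*g^2/4 - 45*g/4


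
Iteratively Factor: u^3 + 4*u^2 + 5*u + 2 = (u + 2)*(u^2 + 2*u + 1) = (u + 1)*(u + 2)*(u + 1)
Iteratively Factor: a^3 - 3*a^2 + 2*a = (a - 2)*(a^2 - a) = a*(a - 2)*(a - 1)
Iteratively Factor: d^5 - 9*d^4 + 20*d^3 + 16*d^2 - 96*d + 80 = (d - 2)*(d^4 - 7*d^3 + 6*d^2 + 28*d - 40) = (d - 2)^2*(d^3 - 5*d^2 - 4*d + 20) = (d - 2)^2*(d + 2)*(d^2 - 7*d + 10) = (d - 5)*(d - 2)^2*(d + 2)*(d - 2)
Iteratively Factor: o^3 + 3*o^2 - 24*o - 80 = (o + 4)*(o^2 - o - 20) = (o + 4)^2*(o - 5)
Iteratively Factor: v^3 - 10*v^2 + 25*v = (v)*(v^2 - 10*v + 25) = v*(v - 5)*(v - 5)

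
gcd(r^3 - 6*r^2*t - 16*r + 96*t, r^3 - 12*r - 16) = r - 4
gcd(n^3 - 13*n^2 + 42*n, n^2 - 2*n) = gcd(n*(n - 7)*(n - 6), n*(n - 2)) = n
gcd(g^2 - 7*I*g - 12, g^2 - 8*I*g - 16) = g - 4*I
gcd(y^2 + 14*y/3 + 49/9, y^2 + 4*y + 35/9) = y + 7/3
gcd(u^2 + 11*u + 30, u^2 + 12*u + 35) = u + 5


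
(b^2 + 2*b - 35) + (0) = b^2 + 2*b - 35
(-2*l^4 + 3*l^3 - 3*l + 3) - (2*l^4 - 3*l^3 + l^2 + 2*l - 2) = -4*l^4 + 6*l^3 - l^2 - 5*l + 5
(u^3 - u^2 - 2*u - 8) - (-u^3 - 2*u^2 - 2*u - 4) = 2*u^3 + u^2 - 4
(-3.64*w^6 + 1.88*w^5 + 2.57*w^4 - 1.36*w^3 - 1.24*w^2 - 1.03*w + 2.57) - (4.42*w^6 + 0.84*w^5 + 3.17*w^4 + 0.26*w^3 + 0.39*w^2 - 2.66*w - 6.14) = -8.06*w^6 + 1.04*w^5 - 0.6*w^4 - 1.62*w^3 - 1.63*w^2 + 1.63*w + 8.71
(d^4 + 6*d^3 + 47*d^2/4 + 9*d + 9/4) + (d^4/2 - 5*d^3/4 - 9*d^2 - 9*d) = 3*d^4/2 + 19*d^3/4 + 11*d^2/4 + 9/4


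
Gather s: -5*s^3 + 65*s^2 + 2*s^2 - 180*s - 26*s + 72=-5*s^3 + 67*s^2 - 206*s + 72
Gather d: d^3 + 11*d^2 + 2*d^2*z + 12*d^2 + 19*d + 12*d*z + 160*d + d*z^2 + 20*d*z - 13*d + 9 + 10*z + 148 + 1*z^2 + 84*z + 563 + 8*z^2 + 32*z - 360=d^3 + d^2*(2*z + 23) + d*(z^2 + 32*z + 166) + 9*z^2 + 126*z + 360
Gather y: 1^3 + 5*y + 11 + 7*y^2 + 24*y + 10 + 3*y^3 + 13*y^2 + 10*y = 3*y^3 + 20*y^2 + 39*y + 22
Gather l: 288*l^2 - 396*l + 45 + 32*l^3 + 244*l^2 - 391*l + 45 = 32*l^3 + 532*l^2 - 787*l + 90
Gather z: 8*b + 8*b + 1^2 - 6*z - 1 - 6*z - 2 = 16*b - 12*z - 2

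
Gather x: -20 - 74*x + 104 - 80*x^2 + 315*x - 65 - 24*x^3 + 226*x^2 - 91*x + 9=-24*x^3 + 146*x^2 + 150*x + 28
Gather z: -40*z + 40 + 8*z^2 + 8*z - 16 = 8*z^2 - 32*z + 24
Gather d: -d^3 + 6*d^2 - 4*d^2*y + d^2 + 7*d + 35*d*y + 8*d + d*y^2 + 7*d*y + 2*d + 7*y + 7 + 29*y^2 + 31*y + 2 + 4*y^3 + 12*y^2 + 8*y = -d^3 + d^2*(7 - 4*y) + d*(y^2 + 42*y + 17) + 4*y^3 + 41*y^2 + 46*y + 9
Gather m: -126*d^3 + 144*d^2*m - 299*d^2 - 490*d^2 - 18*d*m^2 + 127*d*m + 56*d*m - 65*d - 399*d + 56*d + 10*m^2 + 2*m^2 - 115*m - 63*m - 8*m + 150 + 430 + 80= -126*d^3 - 789*d^2 - 408*d + m^2*(12 - 18*d) + m*(144*d^2 + 183*d - 186) + 660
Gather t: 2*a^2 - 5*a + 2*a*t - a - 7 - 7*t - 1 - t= 2*a^2 - 6*a + t*(2*a - 8) - 8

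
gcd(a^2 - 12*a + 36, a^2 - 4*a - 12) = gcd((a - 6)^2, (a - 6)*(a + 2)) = a - 6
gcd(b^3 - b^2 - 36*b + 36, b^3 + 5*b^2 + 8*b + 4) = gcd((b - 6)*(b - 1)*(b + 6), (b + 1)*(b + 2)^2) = 1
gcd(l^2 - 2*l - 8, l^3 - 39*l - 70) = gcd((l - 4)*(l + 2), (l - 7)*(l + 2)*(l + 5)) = l + 2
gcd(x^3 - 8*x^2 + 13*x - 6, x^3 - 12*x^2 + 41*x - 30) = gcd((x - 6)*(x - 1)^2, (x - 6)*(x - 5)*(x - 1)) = x^2 - 7*x + 6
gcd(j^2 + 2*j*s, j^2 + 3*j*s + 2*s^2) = j + 2*s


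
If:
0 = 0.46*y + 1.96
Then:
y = -4.26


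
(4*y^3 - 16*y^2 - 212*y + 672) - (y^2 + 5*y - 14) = 4*y^3 - 17*y^2 - 217*y + 686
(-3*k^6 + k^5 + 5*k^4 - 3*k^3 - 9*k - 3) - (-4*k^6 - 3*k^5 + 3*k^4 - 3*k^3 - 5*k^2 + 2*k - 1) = k^6 + 4*k^5 + 2*k^4 + 5*k^2 - 11*k - 2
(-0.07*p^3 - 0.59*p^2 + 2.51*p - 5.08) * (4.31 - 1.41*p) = 0.0987*p^4 + 0.5302*p^3 - 6.082*p^2 + 17.9809*p - 21.8948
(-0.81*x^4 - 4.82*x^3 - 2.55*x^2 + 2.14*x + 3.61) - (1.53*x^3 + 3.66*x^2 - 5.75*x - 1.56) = -0.81*x^4 - 6.35*x^3 - 6.21*x^2 + 7.89*x + 5.17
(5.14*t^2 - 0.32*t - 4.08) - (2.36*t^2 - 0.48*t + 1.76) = 2.78*t^2 + 0.16*t - 5.84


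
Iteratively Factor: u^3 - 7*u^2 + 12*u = (u - 4)*(u^2 - 3*u) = u*(u - 4)*(u - 3)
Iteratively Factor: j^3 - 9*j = (j)*(j^2 - 9) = j*(j + 3)*(j - 3)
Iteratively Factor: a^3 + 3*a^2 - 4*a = (a + 4)*(a^2 - a) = a*(a + 4)*(a - 1)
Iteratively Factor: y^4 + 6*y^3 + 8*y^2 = (y)*(y^3 + 6*y^2 + 8*y) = y^2*(y^2 + 6*y + 8) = y^2*(y + 4)*(y + 2)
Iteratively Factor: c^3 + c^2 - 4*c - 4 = (c + 2)*(c^2 - c - 2) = (c - 2)*(c + 2)*(c + 1)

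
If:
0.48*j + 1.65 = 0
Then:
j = -3.44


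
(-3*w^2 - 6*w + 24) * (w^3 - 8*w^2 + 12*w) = -3*w^5 + 18*w^4 + 36*w^3 - 264*w^2 + 288*w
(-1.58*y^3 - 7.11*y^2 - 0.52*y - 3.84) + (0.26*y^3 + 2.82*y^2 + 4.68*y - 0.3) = -1.32*y^3 - 4.29*y^2 + 4.16*y - 4.14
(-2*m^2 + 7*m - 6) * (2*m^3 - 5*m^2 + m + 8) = -4*m^5 + 24*m^4 - 49*m^3 + 21*m^2 + 50*m - 48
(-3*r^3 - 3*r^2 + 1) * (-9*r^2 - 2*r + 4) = 27*r^5 + 33*r^4 - 6*r^3 - 21*r^2 - 2*r + 4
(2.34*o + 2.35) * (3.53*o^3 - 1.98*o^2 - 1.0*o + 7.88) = 8.2602*o^4 + 3.6623*o^3 - 6.993*o^2 + 16.0892*o + 18.518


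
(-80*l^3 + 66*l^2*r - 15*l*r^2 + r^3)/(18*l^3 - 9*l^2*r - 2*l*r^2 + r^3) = (40*l^2 - 13*l*r + r^2)/(-9*l^2 + r^2)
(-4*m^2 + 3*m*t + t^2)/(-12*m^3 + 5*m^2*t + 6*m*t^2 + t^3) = 1/(3*m + t)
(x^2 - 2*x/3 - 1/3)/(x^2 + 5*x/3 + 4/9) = 3*(x - 1)/(3*x + 4)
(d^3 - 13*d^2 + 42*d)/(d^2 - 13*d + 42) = d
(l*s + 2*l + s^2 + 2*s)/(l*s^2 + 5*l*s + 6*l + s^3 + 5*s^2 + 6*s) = 1/(s + 3)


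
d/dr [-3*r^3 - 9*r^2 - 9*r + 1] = -9*r^2 - 18*r - 9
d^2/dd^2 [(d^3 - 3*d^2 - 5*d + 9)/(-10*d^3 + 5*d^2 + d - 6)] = 2*(250*d^6 + 1470*d^5 - 5700*d^4 + 2469*d^3 - 1917*d^2 + 1827*d - 141)/(1000*d^9 - 1500*d^8 + 450*d^7 + 1975*d^6 - 1845*d^5 + 75*d^4 + 1259*d^3 - 522*d^2 - 108*d + 216)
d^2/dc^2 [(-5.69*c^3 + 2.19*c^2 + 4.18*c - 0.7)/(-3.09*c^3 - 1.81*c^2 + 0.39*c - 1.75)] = (-105.46788*c^6 - 198.324234*c^5 - 445.125006*c^4 + 153.564504*c^3 + 298.2588*c^2 + 158.31837*c - 23.34101)/(29.503629*c^9 + 51.846183*c^8 + 19.19817*c^7 + 42.96988*c^6 + 56.30238*c^5 + 5.371878*c^4 + 20.918106*c^3 + 17.4279*c^2 - 3.583125*c + 5.359375)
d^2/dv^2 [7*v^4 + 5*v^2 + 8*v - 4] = 84*v^2 + 10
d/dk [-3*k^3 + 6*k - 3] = 6 - 9*k^2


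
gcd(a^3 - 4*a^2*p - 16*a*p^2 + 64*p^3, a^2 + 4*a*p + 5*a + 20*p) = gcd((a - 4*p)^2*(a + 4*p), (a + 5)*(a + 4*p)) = a + 4*p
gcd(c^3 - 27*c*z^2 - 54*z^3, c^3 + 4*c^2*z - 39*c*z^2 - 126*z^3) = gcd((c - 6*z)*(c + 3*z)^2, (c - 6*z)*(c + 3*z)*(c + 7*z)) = -c^2 + 3*c*z + 18*z^2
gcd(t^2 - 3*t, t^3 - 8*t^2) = t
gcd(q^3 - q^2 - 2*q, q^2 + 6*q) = q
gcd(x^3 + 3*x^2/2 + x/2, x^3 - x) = x^2 + x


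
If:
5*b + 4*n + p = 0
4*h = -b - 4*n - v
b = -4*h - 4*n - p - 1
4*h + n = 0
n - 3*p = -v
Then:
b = 5/13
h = 7/52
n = -7/13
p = 3/13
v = 16/13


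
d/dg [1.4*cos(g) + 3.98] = -1.4*sin(g)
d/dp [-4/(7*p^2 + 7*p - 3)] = 28*(2*p + 1)/(7*p^2 + 7*p - 3)^2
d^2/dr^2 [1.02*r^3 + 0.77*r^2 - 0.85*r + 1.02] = 6.12*r + 1.54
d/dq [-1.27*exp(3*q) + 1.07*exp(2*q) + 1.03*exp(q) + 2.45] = (-3.81*exp(2*q) + 2.14*exp(q) + 1.03)*exp(q)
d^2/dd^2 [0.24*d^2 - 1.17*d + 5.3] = 0.480000000000000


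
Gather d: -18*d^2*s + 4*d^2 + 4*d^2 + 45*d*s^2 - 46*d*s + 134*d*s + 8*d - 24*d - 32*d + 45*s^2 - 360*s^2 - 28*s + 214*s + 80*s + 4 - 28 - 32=d^2*(8 - 18*s) + d*(45*s^2 + 88*s - 48) - 315*s^2 + 266*s - 56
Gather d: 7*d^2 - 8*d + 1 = 7*d^2 - 8*d + 1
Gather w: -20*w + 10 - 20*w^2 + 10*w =-20*w^2 - 10*w + 10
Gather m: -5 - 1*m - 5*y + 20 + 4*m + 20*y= 3*m + 15*y + 15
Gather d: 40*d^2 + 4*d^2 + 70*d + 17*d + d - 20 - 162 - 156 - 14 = 44*d^2 + 88*d - 352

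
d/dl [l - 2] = 1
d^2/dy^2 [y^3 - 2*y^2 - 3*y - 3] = 6*y - 4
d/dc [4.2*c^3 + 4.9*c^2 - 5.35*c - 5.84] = 12.6*c^2 + 9.8*c - 5.35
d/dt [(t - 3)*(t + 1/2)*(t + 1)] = 3*t^2 - 3*t - 4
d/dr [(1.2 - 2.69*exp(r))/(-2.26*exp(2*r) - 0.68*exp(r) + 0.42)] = (-6.0794*exp(2*r) + 5.424*exp(r) - 0.3138)*exp(r)/(5.1076*exp(4*r) + 3.0736*exp(3*r) - 1.436*exp(2*r) - 0.5712*exp(r) + 0.1764)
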